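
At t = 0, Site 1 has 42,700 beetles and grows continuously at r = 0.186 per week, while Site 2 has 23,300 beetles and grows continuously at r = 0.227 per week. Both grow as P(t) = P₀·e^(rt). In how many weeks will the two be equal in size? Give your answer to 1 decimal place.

t ≈ 14.8 weeks

42700·e^(0.186t) = 23300·e^(0.227t)
42700/23300 = e^((0.227 − 0.186)t) → ln(1.83262) = 0.041·t
t = 0.60575 / 0.041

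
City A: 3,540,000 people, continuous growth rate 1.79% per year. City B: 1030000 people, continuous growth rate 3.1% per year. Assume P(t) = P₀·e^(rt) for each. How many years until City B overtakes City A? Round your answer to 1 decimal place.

3540000·e^(0.0179t) = 1030000·e^(0.031t)
3540000/1030000 = e^((0.031 − 0.0179)t) → ln(3.43689) = 0.0131·t
t = 1.23457 / 0.0131

t ≈ 94.2 years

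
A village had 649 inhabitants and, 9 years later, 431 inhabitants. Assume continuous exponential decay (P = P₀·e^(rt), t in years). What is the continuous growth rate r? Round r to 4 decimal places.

r ≈ -0.0455 per year

431 = 649 · e^(r·9)
e^(9r) = 431/649 = 0.6641
r = ln(0.6641) / 9 = -0.40932 / 9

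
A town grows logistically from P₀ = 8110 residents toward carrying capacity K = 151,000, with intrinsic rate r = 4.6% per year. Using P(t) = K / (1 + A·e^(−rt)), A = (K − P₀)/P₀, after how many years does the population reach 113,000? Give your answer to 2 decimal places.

t ≈ 86.06 years

A = (151000 − 8110)/8110 = 17.61899
113000 = 151000/(1 + 17.61899·e^(−0.046t)) → 1 + 17.61899·e^(−0.046t) = 1.33628
e^(−0.046t) = 0.019086 → t = ln(52.39331)/0.046 = 3.95878/0.046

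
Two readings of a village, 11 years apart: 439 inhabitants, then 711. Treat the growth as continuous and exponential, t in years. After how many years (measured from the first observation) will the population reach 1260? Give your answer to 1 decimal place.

t ≈ 24.1 years

r = ln(711/439) / 11 ≈ 0.043834 per year
t = ln(1260/439) / r = 1.05437 / 0.043834 ≈ 24.054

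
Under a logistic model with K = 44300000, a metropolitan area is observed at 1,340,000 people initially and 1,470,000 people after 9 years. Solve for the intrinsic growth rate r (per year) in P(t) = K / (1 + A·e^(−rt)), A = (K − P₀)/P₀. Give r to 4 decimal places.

A = (44300000 − 1340000)/1340000 = 32.0597
1470000 = 44300000/(1 + 32.0597·e^(−r·9)) → e^(−9r) = (30.13605 − 1)/32.0597 = 0.908806
r = −ln(0.908806)/9 = 0.09562/9

r ≈ 0.0106 per year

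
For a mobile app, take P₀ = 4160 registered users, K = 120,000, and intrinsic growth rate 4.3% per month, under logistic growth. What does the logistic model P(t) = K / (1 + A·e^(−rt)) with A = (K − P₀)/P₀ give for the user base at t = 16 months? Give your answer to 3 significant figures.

≈ 8,000 registered users

A = (120000 − 4160)/4160 = 27.84615
P(16) = 120000 / (1 + 27.84615·e^(−0.043·16)) = 120000 / (1 + 27.84615·0.50258)
= 120000 / 14.99493 ≈ 8002.71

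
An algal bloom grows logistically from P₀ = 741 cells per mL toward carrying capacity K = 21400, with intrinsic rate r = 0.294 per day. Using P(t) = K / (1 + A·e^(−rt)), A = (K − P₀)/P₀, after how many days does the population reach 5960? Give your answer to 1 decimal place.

A = (21400 − 741)/741 = 27.87989
5960 = 21400/(1 + 27.87989·e^(−0.294t)) → 1 + 27.87989·e^(−0.294t) = 3.5906
e^(−0.294t) = 0.09292 → t = ln(10.76193)/0.294 = 2.37601/0.294

t ≈ 8.1 days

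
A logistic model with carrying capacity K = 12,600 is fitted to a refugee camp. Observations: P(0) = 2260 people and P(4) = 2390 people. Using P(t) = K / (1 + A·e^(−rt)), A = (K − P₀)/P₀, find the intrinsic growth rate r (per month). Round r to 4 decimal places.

r ≈ 0.0171 per month

A = (12600 − 2260)/2260 = 4.57522
2390 = 12600/(1 + 4.57522·e^(−r·4)) → e^(−4r) = (5.27197 − 1)/4.57522 = 0.933718
r = −ln(0.933718)/4 = 0.06858/4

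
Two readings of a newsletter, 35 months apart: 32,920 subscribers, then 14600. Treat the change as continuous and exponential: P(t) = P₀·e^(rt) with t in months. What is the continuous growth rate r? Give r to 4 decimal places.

14600 = 32920 · e^(r·35)
e^(35r) = 14600/32920 = 0.4435
r = ln(0.4435) / 35 = -0.81306 / 35

r ≈ -0.0232 per month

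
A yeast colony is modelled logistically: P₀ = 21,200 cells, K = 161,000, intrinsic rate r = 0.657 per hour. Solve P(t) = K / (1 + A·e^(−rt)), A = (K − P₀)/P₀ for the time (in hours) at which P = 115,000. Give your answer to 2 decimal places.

t ≈ 4.27 hours

A = (161000 − 21200)/21200 = 6.59434
115000 = 161000/(1 + 6.59434·e^(−0.657t)) → 1 + 6.59434·e^(−0.657t) = 1.4
e^(−0.657t) = 0.060658 → t = ln(16.48585)/0.657 = 2.8025/0.657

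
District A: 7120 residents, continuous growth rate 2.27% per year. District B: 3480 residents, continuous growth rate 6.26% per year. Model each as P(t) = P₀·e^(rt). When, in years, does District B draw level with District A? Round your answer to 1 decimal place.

7120·e^(0.0227t) = 3480·e^(0.0626t)
7120/3480 = e^((0.0626 − 0.0227)t) → ln(2.04598) = 0.0399·t
t = 0.71588 / 0.0399

t ≈ 17.9 years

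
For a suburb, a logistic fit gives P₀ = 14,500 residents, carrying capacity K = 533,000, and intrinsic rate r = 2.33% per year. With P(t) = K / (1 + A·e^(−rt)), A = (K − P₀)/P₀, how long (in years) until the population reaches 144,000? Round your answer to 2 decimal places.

t ≈ 110.86 years

A = (533000 − 14500)/14500 = 35.75862
144000 = 533000/(1 + 35.75862·e^(−0.0233t)) → 1 + 35.75862·e^(−0.0233t) = 3.70139
e^(−0.0233t) = 0.075545 → t = ln(13.23712)/0.0233 = 2.58303/0.0233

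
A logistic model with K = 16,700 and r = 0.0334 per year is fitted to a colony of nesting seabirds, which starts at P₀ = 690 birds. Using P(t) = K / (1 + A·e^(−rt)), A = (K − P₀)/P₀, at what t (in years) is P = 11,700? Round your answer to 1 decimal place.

A = (16700 − 690)/690 = 23.2029
11700 = 16700/(1 + 23.2029·e^(−0.0334t)) → 1 + 23.2029·e^(−0.0334t) = 1.42735
e^(−0.0334t) = 0.018418 → t = ln(54.29478)/0.0334 = 3.99443/0.0334

t ≈ 119.6 years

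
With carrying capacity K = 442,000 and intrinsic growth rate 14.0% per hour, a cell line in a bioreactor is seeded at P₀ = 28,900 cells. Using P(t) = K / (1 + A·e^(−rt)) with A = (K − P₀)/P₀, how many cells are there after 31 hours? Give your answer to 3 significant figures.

A = (442000 − 28900)/28900 = 14.29412
P(31) = 442000 / (1 + 14.29412·e^(−0.14·31)) = 442000 / (1 + 14.29412·0.013037)
= 442000 / 1.18635 ≈ 372572.69

≈ 373,000 cells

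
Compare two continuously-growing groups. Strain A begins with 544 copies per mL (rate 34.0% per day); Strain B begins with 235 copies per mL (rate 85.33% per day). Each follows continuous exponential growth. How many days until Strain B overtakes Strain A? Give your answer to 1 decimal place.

t ≈ 1.6 days

544·e^(0.34t) = 235·e^(0.8533t)
544/235 = e^((0.8533 − 0.34)t) → ln(2.31489) = 0.5133·t
t = 0.83936 / 0.5133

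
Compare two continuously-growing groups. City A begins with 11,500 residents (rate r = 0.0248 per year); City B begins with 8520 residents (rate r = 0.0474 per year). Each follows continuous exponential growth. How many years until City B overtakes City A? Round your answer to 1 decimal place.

t ≈ 13.3 years

11500·e^(0.0248t) = 8520·e^(0.0474t)
11500/8520 = e^((0.0474 − 0.0248)t) → ln(1.34977) = 0.0226·t
t = 0.29993 / 0.0226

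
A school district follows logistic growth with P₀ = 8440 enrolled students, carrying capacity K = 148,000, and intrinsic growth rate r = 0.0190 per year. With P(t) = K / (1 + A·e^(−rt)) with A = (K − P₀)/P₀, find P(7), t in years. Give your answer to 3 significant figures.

≈ 9,560 enrolled students

A = (148000 − 8440)/8440 = 16.53555
P(7) = 148000 / (1 + 16.53555·e^(−0.019·7)) = 148000 / (1 + 16.53555·0.875465)
= 148000 / 15.47629 ≈ 9563.01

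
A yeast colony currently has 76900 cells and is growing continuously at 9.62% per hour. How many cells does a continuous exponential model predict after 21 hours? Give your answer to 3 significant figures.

≈ 580,000 cells

P(21) = 76900 · e^(0.0962·21) = 76900 · e^(2.0202)
= 76900 · 7.53983 ≈ 579813.14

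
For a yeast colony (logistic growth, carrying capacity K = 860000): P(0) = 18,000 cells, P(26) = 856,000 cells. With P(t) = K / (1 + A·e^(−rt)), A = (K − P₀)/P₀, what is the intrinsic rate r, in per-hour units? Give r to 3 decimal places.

A = (860000 − 18000)/18000 = 46.77778
856000 = 860000/(1 + 46.77778·e^(−r·26)) → e^(−26r) = (1.00467 − 1)/46.77778 = 0.0001
r = −ln(0.0001)/26 = 9.21138/26

r ≈ 0.354 per hour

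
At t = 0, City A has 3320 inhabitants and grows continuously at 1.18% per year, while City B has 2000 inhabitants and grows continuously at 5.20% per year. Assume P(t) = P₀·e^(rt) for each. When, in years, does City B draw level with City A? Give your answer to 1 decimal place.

3320·e^(0.0118t) = 2000·e^(0.052t)
3320/2000 = e^((0.052 − 0.0118)t) → ln(1.66) = 0.0402·t
t = 0.50682 / 0.0402

t ≈ 12.6 years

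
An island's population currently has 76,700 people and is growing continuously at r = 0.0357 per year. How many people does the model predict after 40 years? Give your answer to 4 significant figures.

≈ 319,900 people

P(40) = 76700 · e^(0.0357·40) = 76700 · e^(1.428)
= 76700 · 4.17035 ≈ 319865.86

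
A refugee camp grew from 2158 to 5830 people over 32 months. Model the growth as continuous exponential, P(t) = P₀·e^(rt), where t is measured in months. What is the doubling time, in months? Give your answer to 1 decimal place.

doubling time ≈ 22.3 months

r = ln(5830/2158) / 32 = ln(2.70158) / 32 ≈ 0.031057 per month
doubling time = ln 2 / |r| = 0.69315 / 0.031057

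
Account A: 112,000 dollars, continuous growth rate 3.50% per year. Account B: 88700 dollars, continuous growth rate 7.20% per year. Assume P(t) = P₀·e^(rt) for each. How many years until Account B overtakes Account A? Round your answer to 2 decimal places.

112000·e^(0.035t) = 88700·e^(0.072t)
112000/88700 = e^((0.072 − 0.035)t) → ln(1.26268) = 0.037·t
t = 0.23324 / 0.037

t ≈ 6.30 years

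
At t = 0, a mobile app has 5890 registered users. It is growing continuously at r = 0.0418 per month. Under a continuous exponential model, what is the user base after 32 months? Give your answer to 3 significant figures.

P(32) = 5890 · e^(0.0418·32) = 5890 · e^(1.3376)
= 5890 · 3.80989 ≈ 22440.24

≈ 22,400 registered users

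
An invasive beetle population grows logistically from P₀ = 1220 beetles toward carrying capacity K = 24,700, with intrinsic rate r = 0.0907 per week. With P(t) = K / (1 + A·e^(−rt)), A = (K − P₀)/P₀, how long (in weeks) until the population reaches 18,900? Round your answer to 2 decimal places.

t ≈ 45.63 weeks

A = (24700 − 1220)/1220 = 19.2459
18900 = 24700/(1 + 19.2459·e^(−0.0907t)) → 1 + 19.2459·e^(−0.0907t) = 1.30688
e^(−0.0907t) = 0.015945 → t = ln(62.71509)/0.0907 = 4.1386/0.0907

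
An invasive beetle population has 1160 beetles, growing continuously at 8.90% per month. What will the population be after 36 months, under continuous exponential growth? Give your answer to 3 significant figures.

P(36) = 1160 · e^(0.089·36) = 1160 · e^(3.204)
= 1160 · 24.63086 ≈ 28571.79

≈ 28,600 beetles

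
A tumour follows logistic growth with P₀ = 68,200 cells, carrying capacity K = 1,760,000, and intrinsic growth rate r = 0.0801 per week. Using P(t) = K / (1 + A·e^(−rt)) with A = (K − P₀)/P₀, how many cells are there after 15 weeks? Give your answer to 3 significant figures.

A = (1760000 − 68200)/68200 = 24.80645
P(15) = 1760000 / (1 + 24.80645·e^(−0.0801·15)) = 1760000 / (1 + 24.80645·0.300743)
= 1760000 / 8.46036 ≈ 208028.96

≈ 208,000 cells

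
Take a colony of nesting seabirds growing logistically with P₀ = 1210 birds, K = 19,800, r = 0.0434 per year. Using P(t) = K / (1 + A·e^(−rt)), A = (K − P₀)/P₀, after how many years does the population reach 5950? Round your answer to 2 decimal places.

t ≈ 43.48 years

A = (19800 − 1210)/1210 = 15.36364
5950 = 19800/(1 + 15.36364·e^(−0.0434t)) → 1 + 15.36364·e^(−0.0434t) = 3.32773
e^(−0.0434t) = 0.151509 → t = ln(6.60026)/0.0434 = 1.88711/0.0434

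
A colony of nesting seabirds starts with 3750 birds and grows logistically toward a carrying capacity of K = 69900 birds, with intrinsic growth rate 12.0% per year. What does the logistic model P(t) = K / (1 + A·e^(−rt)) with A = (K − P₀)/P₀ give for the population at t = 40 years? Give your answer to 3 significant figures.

A = (69900 − 3750)/3750 = 17.64
P(40) = 69900 / (1 + 17.64·e^(−0.12·40)) = 69900 / (1 + 17.64·0.00823)
= 69900 / 1.14517 ≈ 61038.83

≈ 61,000 birds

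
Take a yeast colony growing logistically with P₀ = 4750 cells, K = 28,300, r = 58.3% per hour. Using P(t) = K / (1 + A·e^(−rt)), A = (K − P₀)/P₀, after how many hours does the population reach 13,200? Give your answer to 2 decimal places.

t ≈ 2.52 hours

A = (28300 − 4750)/4750 = 4.95789
13200 = 28300/(1 + 4.95789·e^(−0.583t)) → 1 + 4.95789·e^(−0.583t) = 2.14394
e^(−0.583t) = 0.230731 → t = ln(4.33405)/0.583 = 1.4665/0.583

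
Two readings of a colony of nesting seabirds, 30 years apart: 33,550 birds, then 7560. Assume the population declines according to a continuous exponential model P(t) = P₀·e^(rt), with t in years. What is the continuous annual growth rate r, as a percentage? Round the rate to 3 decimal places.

7560 = 33550 · e^(r·30)
e^(30r) = 7560/33550 = 0.22534
r = ln(0.22534) / 30 = -1.49017 / 30

r ≈ -4.967% per year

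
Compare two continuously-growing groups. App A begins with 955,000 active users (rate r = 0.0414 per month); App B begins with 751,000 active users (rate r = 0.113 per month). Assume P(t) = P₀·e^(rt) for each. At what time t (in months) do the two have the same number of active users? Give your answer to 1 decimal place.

955000·e^(0.0414t) = 751000·e^(0.113t)
955000/751000 = e^((0.113 − 0.0414)t) → ln(1.27164) = 0.0716·t
t = 0.24031 / 0.0716

t ≈ 3.4 months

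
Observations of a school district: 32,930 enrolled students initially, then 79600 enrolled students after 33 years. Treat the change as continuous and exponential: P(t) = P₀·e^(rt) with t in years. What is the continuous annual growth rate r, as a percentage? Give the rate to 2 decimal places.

79600 = 32930 · e^(r·33)
e^(33r) = 79600/32930 = 2.41725
r = ln(2.41725) / 33 = 0.88263 / 33

r ≈ 2.67% per year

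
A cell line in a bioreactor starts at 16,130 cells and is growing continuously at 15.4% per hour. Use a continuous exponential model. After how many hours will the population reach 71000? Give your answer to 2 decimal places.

71000 = 16130 · e^(0.154·t)
t = ln(71000/16130) / 0.154 = ln(4.40174) / 0.154 = 1.482 / 0.154

t ≈ 9.62 hours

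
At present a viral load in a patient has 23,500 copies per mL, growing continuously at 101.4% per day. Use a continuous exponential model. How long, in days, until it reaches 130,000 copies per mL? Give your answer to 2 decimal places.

t ≈ 1.69 days

130000 = 23500 · e^(1.014·t)
t = ln(130000/23500) / 1.014 = ln(5.53191) / 1.014 = 1.71053 / 1.014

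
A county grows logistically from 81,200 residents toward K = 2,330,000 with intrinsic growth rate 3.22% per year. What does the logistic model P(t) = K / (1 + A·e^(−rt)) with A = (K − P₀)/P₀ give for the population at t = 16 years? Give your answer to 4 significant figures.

A = (2330000 − 81200)/81200 = 27.69458
P(16) = 2330000 / (1 + 27.69458·e^(−0.0322·16)) = 2330000 / (1 + 27.69458·0.597381)
= 2330000 / 17.54422 ≈ 132807.28

≈ 132,800 residents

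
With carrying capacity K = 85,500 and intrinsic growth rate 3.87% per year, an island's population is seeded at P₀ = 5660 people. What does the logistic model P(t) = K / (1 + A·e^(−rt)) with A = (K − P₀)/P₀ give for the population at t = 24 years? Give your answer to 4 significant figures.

≈ 13,010 people

A = (85500 − 5660)/5660 = 14.10601
P(24) = 85500 / (1 + 14.10601·e^(−0.0387·24)) = 85500 / (1 + 14.10601·0.395027)
= 85500 / 6.57226 ≈ 13009.22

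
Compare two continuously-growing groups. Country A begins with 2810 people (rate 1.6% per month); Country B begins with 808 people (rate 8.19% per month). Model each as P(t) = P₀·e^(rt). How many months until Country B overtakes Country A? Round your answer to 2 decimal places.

t ≈ 18.91 months

2810·e^(0.016t) = 808·e^(0.0819t)
2810/808 = e^((0.0819 − 0.016)t) → ln(3.47772) = 0.0659·t
t = 1.24638 / 0.0659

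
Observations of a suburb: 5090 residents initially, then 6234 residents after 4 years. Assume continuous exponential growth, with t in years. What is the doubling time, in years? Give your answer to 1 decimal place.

doubling time ≈ 13.7 years

r = ln(6234/5090) / 4 = ln(1.22475) / 4 ≈ 0.050685 per year
doubling time = ln 2 / |r| = 0.69315 / 0.050685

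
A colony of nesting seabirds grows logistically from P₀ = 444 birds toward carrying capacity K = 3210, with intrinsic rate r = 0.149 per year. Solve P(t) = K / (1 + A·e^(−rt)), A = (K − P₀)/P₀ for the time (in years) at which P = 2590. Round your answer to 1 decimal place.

t ≈ 21.9 years

A = (3210 − 444)/444 = 6.22973
2590 = 3210/(1 + 6.22973·e^(−0.149t)) → 1 + 6.22973·e^(−0.149t) = 1.23938
e^(−0.149t) = 0.038426 → t = ln(26.02419)/0.149 = 3.25903/0.149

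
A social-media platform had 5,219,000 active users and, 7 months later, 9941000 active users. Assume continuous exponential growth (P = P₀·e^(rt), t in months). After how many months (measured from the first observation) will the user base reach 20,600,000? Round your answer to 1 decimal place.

r = ln(9941000/5219000) / 7 ≈ 0.092052 per month
t = ln(20600000/5219000) / r = 1.37299 / 0.092052 ≈ 14.915

t ≈ 14.9 months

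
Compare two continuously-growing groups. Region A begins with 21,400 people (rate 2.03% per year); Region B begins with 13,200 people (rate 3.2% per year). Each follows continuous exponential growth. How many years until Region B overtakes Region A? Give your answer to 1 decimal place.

21400·e^(0.0203t) = 13200·e^(0.032t)
21400/13200 = e^((0.032 − 0.0203)t) → ln(1.62121) = 0.0117·t
t = 0.48317 / 0.0117

t ≈ 41.3 years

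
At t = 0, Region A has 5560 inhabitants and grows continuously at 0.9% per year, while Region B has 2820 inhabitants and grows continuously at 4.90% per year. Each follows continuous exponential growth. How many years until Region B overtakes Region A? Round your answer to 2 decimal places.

5560·e^(0.009t) = 2820·e^(0.049t)
5560/2820 = e^((0.049 − 0.009)t) → ln(1.97163) = 0.04·t
t = 0.67886 / 0.04

t ≈ 16.97 years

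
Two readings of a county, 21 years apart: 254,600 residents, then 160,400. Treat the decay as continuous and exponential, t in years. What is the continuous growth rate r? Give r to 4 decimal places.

r ≈ -0.0220 per year

160400 = 254600 · e^(r·21)
e^(21r) = 160400/254600 = 0.63001
r = ln(0.63001) / 21 = -0.46202 / 21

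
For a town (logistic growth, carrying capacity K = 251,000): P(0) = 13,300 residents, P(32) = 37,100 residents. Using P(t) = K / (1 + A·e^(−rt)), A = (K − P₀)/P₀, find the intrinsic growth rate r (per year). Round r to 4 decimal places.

A = (251000 − 13300)/13300 = 17.87218
37100 = 251000/(1 + 17.87218·e^(−r·32)) → e^(−32r) = (6.7655 − 1)/17.87218 = 0.322596
r = −ln(0.322596)/32 = 1.13135/32

r ≈ 0.0354 per year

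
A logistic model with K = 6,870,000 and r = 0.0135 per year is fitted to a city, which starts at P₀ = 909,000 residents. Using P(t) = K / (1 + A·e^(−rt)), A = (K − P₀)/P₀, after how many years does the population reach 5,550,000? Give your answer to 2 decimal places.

A = (6870000 − 909000)/909000 = 6.55776
5550000 = 6870000/(1 + 6.55776·e^(−0.0135t)) → 1 + 6.55776·e^(−0.0135t) = 1.23784
e^(−0.0135t) = 0.036268 → t = ln(27.57238)/0.0135 = 3.31681/0.0135

t ≈ 245.69 years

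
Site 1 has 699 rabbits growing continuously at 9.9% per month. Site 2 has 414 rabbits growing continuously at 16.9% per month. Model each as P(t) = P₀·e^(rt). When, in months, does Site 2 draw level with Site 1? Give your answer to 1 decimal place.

699·e^(0.099t) = 414·e^(0.169t)
699/414 = e^((0.169 − 0.099)t) → ln(1.68841) = 0.07·t
t = 0.52378 / 0.07

t ≈ 7.5 months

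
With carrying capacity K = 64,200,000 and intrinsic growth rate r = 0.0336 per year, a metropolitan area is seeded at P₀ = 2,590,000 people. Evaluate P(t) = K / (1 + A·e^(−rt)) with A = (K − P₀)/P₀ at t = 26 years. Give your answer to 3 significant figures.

A = (64200000 − 2590000)/2590000 = 23.78764
P(26) = 64200000 / (1 + 23.78764·e^(−0.0336·26)) = 64200000 / (1 + 23.78764·0.417446)
= 64200000 / 10.93006 ≈ 5873710.82

≈ 5,870,000 people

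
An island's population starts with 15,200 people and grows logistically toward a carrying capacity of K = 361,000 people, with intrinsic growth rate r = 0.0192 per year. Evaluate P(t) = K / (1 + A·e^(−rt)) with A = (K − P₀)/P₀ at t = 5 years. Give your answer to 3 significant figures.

A = (361000 − 15200)/15200 = 22.75
P(5) = 361000 / (1 + 22.75·e^(−0.0192·5)) = 361000 / (1 + 22.75·0.908464)
= 361000 / 21.66756 ≈ 16660.85

≈ 16,700 people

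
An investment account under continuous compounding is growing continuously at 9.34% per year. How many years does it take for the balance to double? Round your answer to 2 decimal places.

doubling time ≈ 7.42 years

doubling time = ln(2) / |r| = 0.69315 / 0.0934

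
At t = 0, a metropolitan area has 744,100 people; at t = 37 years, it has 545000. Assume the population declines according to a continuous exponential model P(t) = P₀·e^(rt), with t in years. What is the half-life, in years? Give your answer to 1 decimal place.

r = ln(545000/744100) / 37 = ln(0.73243) / 37 ≈ -0.008416 per year
half-life = ln 2 / |r| = 0.69315 / 0.008416

half-life ≈ 82.4 years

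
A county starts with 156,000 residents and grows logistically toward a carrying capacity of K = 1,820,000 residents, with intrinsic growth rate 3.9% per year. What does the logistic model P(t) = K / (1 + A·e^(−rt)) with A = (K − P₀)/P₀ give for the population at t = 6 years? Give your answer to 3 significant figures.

≈ 193,000 residents

A = (1820000 − 156000)/156000 = 10.66667
P(6) = 1820000 / (1 + 10.66667·e^(−0.039·6)) = 1820000 / (1 + 10.66667·0.791362)
= 1820000 / 9.44119 ≈ 192772.25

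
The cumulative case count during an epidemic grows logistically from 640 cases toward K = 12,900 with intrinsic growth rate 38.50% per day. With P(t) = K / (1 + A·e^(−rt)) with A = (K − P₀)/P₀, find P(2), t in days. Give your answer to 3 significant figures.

A = (12900 − 640)/640 = 19.15625
P(2) = 12900 / (1 + 19.15625·e^(−0.385·2)) = 12900 / (1 + 19.15625·0.463013)
= 12900 / 9.86959 ≈ 1307.04

≈ 1,310 cases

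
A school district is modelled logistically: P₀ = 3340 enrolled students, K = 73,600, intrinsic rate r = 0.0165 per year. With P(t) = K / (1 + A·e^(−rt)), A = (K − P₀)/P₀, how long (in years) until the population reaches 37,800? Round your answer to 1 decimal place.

t ≈ 187.9 years

A = (73600 − 3340)/3340 = 21.03593
37800 = 73600/(1 + 21.03593·e^(−0.0165t)) → 1 + 21.03593·e^(−0.0165t) = 1.94709
e^(−0.0165t) = 0.045022 → t = ln(22.21112)/0.0165 = 3.10059/0.0165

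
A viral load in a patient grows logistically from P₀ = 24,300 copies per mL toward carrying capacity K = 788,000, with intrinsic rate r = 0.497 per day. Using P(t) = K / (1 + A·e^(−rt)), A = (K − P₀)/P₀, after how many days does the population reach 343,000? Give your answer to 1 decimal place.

A = (788000 − 24300)/24300 = 31.42798
343000 = 788000/(1 + 31.42798·e^(−0.497t)) → 1 + 31.42798·e^(−0.497t) = 2.29738
e^(−0.497t) = 0.041281 → t = ln(24.22427)/0.497 = 3.18735/0.497

t ≈ 6.4 days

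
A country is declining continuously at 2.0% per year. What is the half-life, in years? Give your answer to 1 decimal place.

half-life ≈ 34.7 years

half-life = ln(2) / |r| = 0.69315 / 0.02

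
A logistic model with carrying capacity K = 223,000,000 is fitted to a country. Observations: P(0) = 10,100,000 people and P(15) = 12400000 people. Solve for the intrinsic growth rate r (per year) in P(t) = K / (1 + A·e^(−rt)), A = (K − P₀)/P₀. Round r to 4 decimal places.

r ≈ 0.0144 per year

A = (223000000 − 10100000)/10100000 = 21.07921
12400000 = 223000000/(1 + 21.07921·e^(−r·15)) → e^(−15r) = (17.98387 − 1)/21.07921 = 0.805717
r = −ln(0.805717)/15 = 0.21602/15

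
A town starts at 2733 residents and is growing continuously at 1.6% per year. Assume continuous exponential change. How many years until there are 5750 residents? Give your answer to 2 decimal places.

5750 = 2733 · e^(0.016·t)
t = ln(5750/2733) / 0.016 = ln(2.10392) / 0.016 = 0.7438 / 0.016

t ≈ 46.49 years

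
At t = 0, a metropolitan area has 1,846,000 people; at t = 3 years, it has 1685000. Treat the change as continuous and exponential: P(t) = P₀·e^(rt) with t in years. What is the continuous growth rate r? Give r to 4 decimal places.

r ≈ -0.0304 per year

1685000 = 1846000 · e^(r·3)
e^(3r) = 1685000/1846000 = 0.91278
r = ln(0.91278) / 3 = -0.09126 / 3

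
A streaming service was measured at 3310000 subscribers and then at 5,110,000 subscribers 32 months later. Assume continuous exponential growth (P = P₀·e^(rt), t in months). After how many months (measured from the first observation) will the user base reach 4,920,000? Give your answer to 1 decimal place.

r = ln(5110000/3310000) / 32 ≈ 0.01357 per month
t = ln(4920000/3310000) / r = 0.39636 / 0.01357 ≈ 29.208

t ≈ 29.2 months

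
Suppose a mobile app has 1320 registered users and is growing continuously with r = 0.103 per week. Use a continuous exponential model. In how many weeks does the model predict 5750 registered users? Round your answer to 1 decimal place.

t ≈ 14.3 weeks

5750 = 1320 · e^(0.103·t)
t = ln(5750/1320) / 0.103 = ln(4.35606) / 0.103 = 1.47157 / 0.103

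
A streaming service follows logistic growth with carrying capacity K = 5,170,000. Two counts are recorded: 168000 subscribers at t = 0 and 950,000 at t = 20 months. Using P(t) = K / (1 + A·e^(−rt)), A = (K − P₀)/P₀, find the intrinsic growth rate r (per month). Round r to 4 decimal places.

r ≈ 0.0951 per month

A = (5170000 − 168000)/168000 = 29.77381
950000 = 5170000/(1 + 29.77381·e^(−r·20)) → e^(−20r) = (5.44211 − 1)/29.77381 = 0.149195
r = −ln(0.149195)/20 = 1.9025/20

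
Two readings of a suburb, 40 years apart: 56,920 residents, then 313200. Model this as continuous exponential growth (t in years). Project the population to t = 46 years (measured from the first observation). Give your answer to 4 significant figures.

≈ 404,500 residents

r = ln(313200/56920) / 40 ≈ 0.04263 per year
P(46) = 56920 · e^(0.04263·46) = 56920 · 7.10625 ≈ 404487.67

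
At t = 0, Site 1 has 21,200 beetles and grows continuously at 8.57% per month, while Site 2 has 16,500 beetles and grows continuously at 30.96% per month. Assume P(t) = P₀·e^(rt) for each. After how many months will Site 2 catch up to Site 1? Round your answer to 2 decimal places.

21200·e^(0.0857t) = 16500·e^(0.3096t)
21200/16500 = e^((0.3096 − 0.0857)t) → ln(1.28485) = 0.2239·t
t = 0.25064 / 0.2239

t ≈ 1.12 months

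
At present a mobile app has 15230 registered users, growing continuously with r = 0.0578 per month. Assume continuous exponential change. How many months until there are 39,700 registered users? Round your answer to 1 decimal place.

t ≈ 16.6 months

39700 = 15230 · e^(0.0578·t)
t = ln(39700/15230) / 0.0578 = ln(2.6067) / 0.0578 = 0.95808 / 0.0578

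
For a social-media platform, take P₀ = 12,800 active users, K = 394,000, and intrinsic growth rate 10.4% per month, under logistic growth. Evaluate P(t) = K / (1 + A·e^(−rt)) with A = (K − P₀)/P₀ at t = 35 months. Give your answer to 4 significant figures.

A = (394000 − 12800)/12800 = 29.78125
P(35) = 394000 / (1 + 29.78125·e^(−0.104·35)) = 394000 / (1 + 29.78125·0.026252)
= 394000 / 1.78183 ≈ 221121.28

≈ 221,100 active users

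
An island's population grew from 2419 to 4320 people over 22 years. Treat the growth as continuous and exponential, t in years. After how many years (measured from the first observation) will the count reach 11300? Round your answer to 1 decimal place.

r = ln(4320/2419) / 22 ≈ 0.026359 per year
t = ln(11300/2419) / r = 1.54145 / 0.026359 ≈ 58.479

t ≈ 58.5 years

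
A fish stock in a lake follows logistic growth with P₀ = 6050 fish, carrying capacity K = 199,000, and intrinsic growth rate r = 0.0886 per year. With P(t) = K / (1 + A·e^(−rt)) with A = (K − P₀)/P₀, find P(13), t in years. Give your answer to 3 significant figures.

A = (199000 − 6050)/6050 = 31.89256
P(13) = 199000 / (1 + 31.89256·e^(−0.0886·13)) = 199000 / (1 + 31.89256·0.316067)
= 199000 / 11.0802 ≈ 17959.97

≈ 18,000 fish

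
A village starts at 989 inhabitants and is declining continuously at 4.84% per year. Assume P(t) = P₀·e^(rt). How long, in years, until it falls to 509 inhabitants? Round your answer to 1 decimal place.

t ≈ 13.7 years

509 = 989 · e^(-0.0484·t)
t = ln(509/989) / -0.0484 = ln(0.51466) / -0.0484 = -0.66425 / -0.0484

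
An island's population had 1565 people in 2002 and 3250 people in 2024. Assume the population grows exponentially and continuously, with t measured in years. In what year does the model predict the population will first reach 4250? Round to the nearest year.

r = ln(3250/1565) / 22 = 0.73077/22 ≈ 0.033217 per year
t = ln(4250/1565) / r = 0.99903/0.033217 ≈ 30.08 years after 2002

year 2032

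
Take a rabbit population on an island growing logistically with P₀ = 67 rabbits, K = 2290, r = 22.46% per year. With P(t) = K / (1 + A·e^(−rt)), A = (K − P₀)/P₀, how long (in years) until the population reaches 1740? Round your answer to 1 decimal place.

t ≈ 20.7 years

A = (2290 − 67)/67 = 33.1791
1740 = 2290/(1 + 33.1791·e^(−0.2246t)) → 1 + 33.1791·e^(−0.2246t) = 1.31609
e^(−0.2246t) = 0.009527 → t = ln(104.96662)/0.2246 = 4.65364/0.2246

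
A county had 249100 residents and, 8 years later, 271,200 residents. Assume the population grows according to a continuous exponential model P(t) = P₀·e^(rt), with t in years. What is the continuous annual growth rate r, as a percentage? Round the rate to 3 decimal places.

r ≈ 1.063% per year

271200 = 249100 · e^(r·8)
e^(8r) = 271200/249100 = 1.08872
r = ln(1.08872) / 8 = 0.085 / 8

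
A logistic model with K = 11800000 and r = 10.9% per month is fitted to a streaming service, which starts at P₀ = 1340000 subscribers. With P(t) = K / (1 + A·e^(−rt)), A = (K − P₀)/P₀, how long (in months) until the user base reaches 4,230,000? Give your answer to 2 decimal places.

A = (11800000 − 1340000)/1340000 = 7.80597
4230000 = 11800000/(1 + 7.80597·e^(−0.109t)) → 1 + 7.80597·e^(−0.109t) = 2.7896
e^(−0.109t) = 0.22926 → t = ln(4.36186)/0.109 = 1.4729/0.109

t ≈ 13.51 months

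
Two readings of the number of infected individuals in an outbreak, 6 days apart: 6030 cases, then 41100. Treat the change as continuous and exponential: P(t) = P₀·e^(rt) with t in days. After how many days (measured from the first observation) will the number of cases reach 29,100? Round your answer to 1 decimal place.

t ≈ 4.9 days

r = ln(41100/6030) / 6 ≈ 0.319877 per day
t = ln(29100/6030) / r = 1.57399 / 0.319877 ≈ 4.921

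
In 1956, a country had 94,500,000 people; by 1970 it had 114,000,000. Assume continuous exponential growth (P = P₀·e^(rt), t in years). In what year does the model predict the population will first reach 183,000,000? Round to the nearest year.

r = ln(114000000/94500000) / 14 = 0.1876/14 ≈ 0.0134 per year
t = ln(183000000/94500000) / r = 0.66089/0.0134 ≈ 49.32 years after 1956

year 2005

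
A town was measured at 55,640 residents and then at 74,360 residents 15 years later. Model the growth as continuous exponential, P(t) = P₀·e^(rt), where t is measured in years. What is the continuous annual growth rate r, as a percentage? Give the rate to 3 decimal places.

r ≈ 1.933% per year

74360 = 55640 · e^(r·15)
e^(15r) = 74360/55640 = 1.33645
r = ln(1.33645) / 15 = 0.29002 / 15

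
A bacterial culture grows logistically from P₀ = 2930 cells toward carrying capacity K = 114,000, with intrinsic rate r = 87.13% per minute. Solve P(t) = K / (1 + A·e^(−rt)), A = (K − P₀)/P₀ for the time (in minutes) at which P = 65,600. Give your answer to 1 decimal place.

t ≈ 4.5 minutes

A = (114000 − 2930)/2930 = 37.90785
65600 = 114000/(1 + 37.90785·e^(−0.8713t)) → 1 + 37.90785·e^(−0.8713t) = 1.7378
e^(−0.8713t) = 0.019463 → t = ln(51.37923)/0.8713 = 3.93923/0.8713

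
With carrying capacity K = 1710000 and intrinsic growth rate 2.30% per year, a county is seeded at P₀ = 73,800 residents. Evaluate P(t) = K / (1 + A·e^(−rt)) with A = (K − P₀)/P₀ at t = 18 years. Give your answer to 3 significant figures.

A = (1710000 − 73800)/73800 = 22.17073
P(18) = 1710000 / (1 + 22.17073·e^(−0.023·18)) = 1710000 / (1 + 22.17073·0.661001)
= 1710000 / 15.65487 ≈ 109231.15

≈ 109,000 residents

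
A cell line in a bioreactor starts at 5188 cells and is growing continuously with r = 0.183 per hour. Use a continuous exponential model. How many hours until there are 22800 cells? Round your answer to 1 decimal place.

t ≈ 8.1 hours

22800 = 5188 · e^(0.183·t)
t = ln(22800/5188) / 0.183 = ln(4.39476) / 0.183 = 1.48041 / 0.183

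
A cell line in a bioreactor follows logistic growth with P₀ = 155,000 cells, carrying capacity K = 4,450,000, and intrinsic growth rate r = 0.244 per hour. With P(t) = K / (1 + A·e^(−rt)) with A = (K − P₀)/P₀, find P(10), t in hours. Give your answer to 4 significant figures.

A = (4450000 − 155000)/155000 = 27.70968
P(10) = 4450000 / (1 + 27.70968·e^(−0.244·10)) = 4450000 / (1 + 27.70968·0.087161)
= 4450000 / 3.4152 ≈ 1302998.71

≈ 1,303,000 cells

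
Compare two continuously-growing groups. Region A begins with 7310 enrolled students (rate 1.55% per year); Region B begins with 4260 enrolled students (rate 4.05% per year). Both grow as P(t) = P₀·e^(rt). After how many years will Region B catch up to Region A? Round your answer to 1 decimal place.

t ≈ 21.6 years

7310·e^(0.0155t) = 4260·e^(0.0405t)
7310/4260 = e^((0.0405 − 0.0155)t) → ln(1.71596) = 0.025·t
t = 0.53997 / 0.025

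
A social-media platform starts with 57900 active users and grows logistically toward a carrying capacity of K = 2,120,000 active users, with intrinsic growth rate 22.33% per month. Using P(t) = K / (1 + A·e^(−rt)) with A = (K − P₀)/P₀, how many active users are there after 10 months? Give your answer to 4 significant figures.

A = (2120000 − 57900)/57900 = 35.61485
P(10) = 2120000 / (1 + 35.61485·e^(−0.2233·10)) = 2120000 / (1 + 35.61485·0.107206)
= 2120000 / 4.81814 ≈ 440004.03

≈ 440,000 active users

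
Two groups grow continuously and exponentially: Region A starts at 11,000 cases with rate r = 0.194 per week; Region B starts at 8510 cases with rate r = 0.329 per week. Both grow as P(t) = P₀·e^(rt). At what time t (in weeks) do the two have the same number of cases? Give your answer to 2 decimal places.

t ≈ 1.90 weeks

11000·e^(0.194t) = 8510·e^(0.329t)
11000/8510 = e^((0.329 − 0.194)t) → ln(1.2926) = 0.135·t
t = 0.25665 / 0.135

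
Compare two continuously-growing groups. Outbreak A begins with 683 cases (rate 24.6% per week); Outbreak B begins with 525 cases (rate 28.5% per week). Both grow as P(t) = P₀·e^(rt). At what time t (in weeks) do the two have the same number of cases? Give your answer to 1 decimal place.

t ≈ 6.7 weeks

683·e^(0.246t) = 525·e^(0.285t)
683/525 = e^((0.285 − 0.246)t) → ln(1.30095) = 0.039·t
t = 0.2631 / 0.039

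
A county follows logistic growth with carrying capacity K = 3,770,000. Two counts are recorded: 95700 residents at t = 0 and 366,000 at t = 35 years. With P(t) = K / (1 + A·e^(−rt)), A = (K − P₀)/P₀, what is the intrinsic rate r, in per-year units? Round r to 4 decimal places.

A = (3770000 − 95700)/95700 = 38.39394
366000 = 3770000/(1 + 38.39394·e^(−r·35)) → e^(−35r) = (10.30055 − 1)/38.39394 = 0.24224
r = −ln(0.24224)/35 = 1.41783/35

r ≈ 0.0405 per year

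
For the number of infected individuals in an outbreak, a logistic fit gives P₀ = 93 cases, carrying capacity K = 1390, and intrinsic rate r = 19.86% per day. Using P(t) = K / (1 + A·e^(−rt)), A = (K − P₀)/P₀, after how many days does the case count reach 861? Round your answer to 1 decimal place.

A = (1390 − 93)/93 = 13.94624
861 = 1390/(1 + 13.94624·e^(−0.1986t)) → 1 + 13.94624·e^(−0.1986t) = 1.6144
e^(−0.1986t) = 0.044055 → t = ln(22.69888)/0.1986 = 3.12232/0.1986

t ≈ 15.7 days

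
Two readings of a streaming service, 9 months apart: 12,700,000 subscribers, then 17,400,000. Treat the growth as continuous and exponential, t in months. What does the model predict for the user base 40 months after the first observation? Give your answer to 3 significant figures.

≈ 51,500,000 subscribers

r = ln(17400000/12700000) / 9 ≈ 0.034985 per month
P(40) = 12700000 · e^(0.034985·40) = 12700000 · 4.05283 ≈ 51470883.17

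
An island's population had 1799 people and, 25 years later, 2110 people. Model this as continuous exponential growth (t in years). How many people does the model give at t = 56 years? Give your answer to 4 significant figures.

r = ln(2110/1799) / 25 ≈ 0.006378 per year
P(56) = 1799 · e^(0.006378·56) = 1799 · 1.4293 ≈ 2571.31

≈ 2,571 people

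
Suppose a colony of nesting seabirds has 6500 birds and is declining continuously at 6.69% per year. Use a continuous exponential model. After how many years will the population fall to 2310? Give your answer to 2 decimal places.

2310 = 6500 · e^(-0.0669·t)
t = ln(2310/6500) / -0.0669 = ln(0.35538) / -0.0669 = -1.03455 / -0.0669

t ≈ 15.46 years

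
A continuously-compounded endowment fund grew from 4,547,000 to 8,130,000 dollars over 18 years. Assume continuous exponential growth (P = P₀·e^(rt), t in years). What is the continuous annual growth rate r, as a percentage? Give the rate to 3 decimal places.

r ≈ 3.228% per year

8130000 = 4547000 · e^(r·18)
e^(18r) = 8130000/4547000 = 1.78799
r = ln(1.78799) / 18 = 0.58109 / 18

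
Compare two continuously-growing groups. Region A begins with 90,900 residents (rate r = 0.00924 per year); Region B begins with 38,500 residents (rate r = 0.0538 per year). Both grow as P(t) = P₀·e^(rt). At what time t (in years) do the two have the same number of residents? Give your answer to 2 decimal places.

t ≈ 19.28 years

90900·e^(0.00924t) = 38500·e^(0.0538t)
90900/38500 = e^((0.0538 − 0.00924)t) → ln(2.36104) = 0.04456·t
t = 0.8591 / 0.04456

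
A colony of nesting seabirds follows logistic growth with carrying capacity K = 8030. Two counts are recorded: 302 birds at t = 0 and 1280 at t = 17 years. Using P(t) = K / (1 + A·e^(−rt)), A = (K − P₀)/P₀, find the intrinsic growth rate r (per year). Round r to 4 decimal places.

A = (8030 − 302)/302 = 25.5894
1280 = 8030/(1 + 25.5894·e^(−r·17)) → e^(−17r) = (6.27344 − 1)/25.5894 = 0.206079
r = −ln(0.206079)/17 = 1.5795/17

r ≈ 0.0929 per year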